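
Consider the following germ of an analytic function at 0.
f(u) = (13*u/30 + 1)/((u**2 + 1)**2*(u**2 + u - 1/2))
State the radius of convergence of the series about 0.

The radius of convergence is -1/2 + (1/2)*sqrt(3).

Denominator factor (u**2 + u - 1/2): discriminant 3, real irrational roots -1/2 + (1/2)*sqrt(3) and -1/2 - (1/2)*sqrt(3); poles of order 1, moduli -1/2 + (1/2)*sqrt(3) and 1/2 + (1/2)*sqrt(3).
Denominator factor (u**2 + 1)^2: discriminant -4, complex-conjugate roots (1)*i and -(1)*i; poles of order 2, moduli 1 and 1.
The radius of convergence is the smallest modulus among the singular points: -1/2 + (1/2)*sqrt(3).


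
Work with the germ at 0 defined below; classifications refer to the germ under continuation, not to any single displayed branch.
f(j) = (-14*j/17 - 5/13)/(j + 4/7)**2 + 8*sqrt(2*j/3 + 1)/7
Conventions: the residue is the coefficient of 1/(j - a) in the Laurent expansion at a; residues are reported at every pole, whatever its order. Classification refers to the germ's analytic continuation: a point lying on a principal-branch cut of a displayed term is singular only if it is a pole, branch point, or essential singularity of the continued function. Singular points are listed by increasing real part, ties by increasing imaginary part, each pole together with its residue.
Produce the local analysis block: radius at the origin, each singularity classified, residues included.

Radius of convergence at 0: 4/7.
At -3/2: an algebraic (square-root) branch point.
At -4/7: a pole of order 2; residue -14/17.

Denominator factor (j + 4/7)^2: pole of order 2 at -4/7, modulus 4/7.
Branch term (8/7)*sqrt(1 - j/(-3/2)): its argument vanishes at j = -3/2, a square-root branch point, modulus 3/2.
The radius of convergence is the smallest modulus among the singular points: 4/7.
The branch term is analytic at -4/7 and contributes nothing to the residue; only the rational part matters.
At the order-2 pole -4/7 set g(j) = (j - (-4/7))^2*(rational part) = -14*j/17 - 5/13.
Order-2 pole: residue = g'(a); g'(-4/7) = -14/17, so the residue is -14/17.
List the singular points by increasing real part (a conjugate pair: the negative imaginary part first).


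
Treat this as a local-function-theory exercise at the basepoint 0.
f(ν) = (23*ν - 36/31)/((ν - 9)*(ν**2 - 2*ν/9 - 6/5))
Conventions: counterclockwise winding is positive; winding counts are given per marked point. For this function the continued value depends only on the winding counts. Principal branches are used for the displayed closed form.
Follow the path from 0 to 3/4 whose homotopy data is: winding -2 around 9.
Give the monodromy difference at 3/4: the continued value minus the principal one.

Continued minus principal equals 0.

The function is rational, hence single-valued: continuing it around any pole returns the same value, so the difference is 0.


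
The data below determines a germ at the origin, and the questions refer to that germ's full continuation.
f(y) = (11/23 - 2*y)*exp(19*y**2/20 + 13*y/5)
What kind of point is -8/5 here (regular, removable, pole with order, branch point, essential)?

The point is a regular point.

There is no denominator, hence no pole anywhere.
The factor exp(19*y**2/20 + 13*y/5) is entire.
So the germ continues analytically to -8/5.


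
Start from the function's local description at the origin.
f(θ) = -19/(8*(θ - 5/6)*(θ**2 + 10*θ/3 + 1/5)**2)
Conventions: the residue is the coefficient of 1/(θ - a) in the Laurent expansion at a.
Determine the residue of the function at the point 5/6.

At the order-1 pole 5/6 set g(θ) = (θ - (5/6))*f(θ) = -19/(8*(θ**2 + 10*θ/3 + 1/5)**2).
Simple pole: residue = g(a) at a = 5/6, which is -76950/436921.

The residue is -76950/436921.


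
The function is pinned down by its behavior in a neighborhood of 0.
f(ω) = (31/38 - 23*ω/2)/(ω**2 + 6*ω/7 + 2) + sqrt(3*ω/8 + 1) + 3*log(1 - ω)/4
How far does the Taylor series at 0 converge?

Denominator factor (ω**2 + 6*ω/7 + 2): discriminant -356/49, complex-conjugate roots (-3/7) + ((1/7)*sqrt(89))*i and (-3/7) - ((1/7)*sqrt(89))*i; poles of order 1, moduli sqrt(2) and sqrt(2).
Branch term (1)*sqrt(1 - ω/(-8/3)): its argument vanishes at ω = -8/3, a square-root branch point, modulus 8/3.
Branch term (3/4)*log(1 - ω/(1)): its argument vanishes at ω = 1, a logarithmic branch point, modulus 1.
The radius of convergence is the smallest modulus among the singular points: 1.

The radius of convergence is 1.


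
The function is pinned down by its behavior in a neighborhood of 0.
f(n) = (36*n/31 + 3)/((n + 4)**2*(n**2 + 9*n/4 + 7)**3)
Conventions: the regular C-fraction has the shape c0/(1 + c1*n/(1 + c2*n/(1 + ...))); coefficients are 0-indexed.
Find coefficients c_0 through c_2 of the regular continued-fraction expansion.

Taylor coefficients (expand at 0): a_0 = 3/5488, a_1 = -2805/4763584, a_2 = 21447/133380352.
c0 = a_0 = 3/5488. Peel one level at a time: if S = 1 + c*n/S' with S'(0) = 1, then c is the n-coefficient of S and S' = c*n/(S - 1).
S_1 = c0/f = 1 + (935/868)*n + (326303/376712)*n^2 + ...; c1 = 935/868.
S_2 = c1*n/(S_1 - 1) = 1 + (-326303/405790)*n + ...; c2 = -326303/405790.

The regular C-fraction coefficients are [3/5488, 935/868, -326303/405790].


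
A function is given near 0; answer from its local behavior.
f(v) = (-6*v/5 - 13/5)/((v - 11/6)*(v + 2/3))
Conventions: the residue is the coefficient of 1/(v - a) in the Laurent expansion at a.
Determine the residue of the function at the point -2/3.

At the order-1 pole -2/3 set g(v) = (v - (-2/3))*f(v) = (-6*v/5 - 13/5)/(v - 11/6).
Simple pole: residue = g(a) at a = -2/3, which is 18/25.

The residue is 18/25.


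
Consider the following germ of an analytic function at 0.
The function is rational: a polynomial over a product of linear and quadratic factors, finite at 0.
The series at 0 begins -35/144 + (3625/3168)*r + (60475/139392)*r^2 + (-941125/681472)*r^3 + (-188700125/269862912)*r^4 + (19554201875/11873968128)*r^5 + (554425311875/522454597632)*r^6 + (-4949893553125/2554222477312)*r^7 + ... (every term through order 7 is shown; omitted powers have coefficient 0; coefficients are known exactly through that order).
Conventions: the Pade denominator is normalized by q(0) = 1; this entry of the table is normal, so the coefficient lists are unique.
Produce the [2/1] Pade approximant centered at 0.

The Pade approximant has numerator coefficients [-35/144, 516325/1393344, 5679575/1393344]; denominator coefficients [1, 338805/106436].

Taylor coefficients needed (read off): a_0 = -35/144, a_1 = 3625/3168, a_2 = 60475/139392, a_3 = -941125/681472.
Write the denominator as Q(r) = 1 + q1*r. Requiring Q*f - P = O(r^4) with deg P <= 2 kills the coefficients of r^3..r^3 in Q*f:
  r^3: a_3 + q1*a_2 = 0, i.e. -941125/681472 + (60475/139392)*q1 = 0.
Solving this linear system: q1 = 338805/106436.
The numerator is Q*f truncated at degree 2: P0 = a_0 = -35/144; P1 = a_1 + q1*a_0 = 516325/1393344; P2 = a_2 + q1*a_1 = 5679575/1393344.


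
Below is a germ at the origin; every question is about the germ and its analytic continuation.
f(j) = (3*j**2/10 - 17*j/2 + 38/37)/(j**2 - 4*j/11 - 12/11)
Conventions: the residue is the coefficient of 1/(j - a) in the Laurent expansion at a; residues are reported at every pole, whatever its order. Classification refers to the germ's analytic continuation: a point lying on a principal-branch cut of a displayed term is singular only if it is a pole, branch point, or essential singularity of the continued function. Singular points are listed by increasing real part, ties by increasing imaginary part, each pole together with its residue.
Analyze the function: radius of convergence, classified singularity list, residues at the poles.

Denominator factor (j**2 - 4*j/11 - 12/11): discriminant 544/121, real irrational roots 2/11 + (2/11)*sqrt(34) and 2/11 - (2/11)*sqrt(34); poles of order 1, moduli 2/11 + (2/11)*sqrt(34) and -2/11 + (2/11)*sqrt(34).
The radius of convergence is the smallest modulus among the singular points: -2/11 + (2/11)*sqrt(34).
The factor j**2 - 4*j/11 - 12/11 splits as (j - a)(j - a') with a = 2/11 - (2/11)*sqrt(34), a' = 2/11 + (2/11)*sqrt(34). At the order-1 pole a set g(j) = (j - a)*f(j) = [3*j**2/10 - 17*j/2 + 38/37] / (j - a').
Simple pole: residue = g(a) at a = 2/11 - (2/11)*sqrt(34), which is -923/220 + (767/55352)*sqrt(34).
The factor j**2 - 4*j/11 - 12/11 splits as (j - a)(j - a') with a = 2/11 + (2/11)*sqrt(34), a' = 2/11 - (2/11)*sqrt(34). At the order-1 pole a set g(j) = (j - a)*f(j) = [3*j**2/10 - 17*j/2 + 38/37] / (j - a').
Simple pole: residue = g(a) at a = 2/11 + (2/11)*sqrt(34), which is -923/220 - (767/55352)*sqrt(34).
List the singular points by increasing real part (a conjugate pair: the negative imaginary part first).

Radius of convergence at 0: -2/11 + (2/11)*sqrt(34).
At 2/11 - (2/11)*sqrt(34): a pole of order 1; residue -923/220 + (767/55352)*sqrt(34).
At 2/11 + (2/11)*sqrt(34): a pole of order 1; residue -923/220 - (767/55352)*sqrt(34).


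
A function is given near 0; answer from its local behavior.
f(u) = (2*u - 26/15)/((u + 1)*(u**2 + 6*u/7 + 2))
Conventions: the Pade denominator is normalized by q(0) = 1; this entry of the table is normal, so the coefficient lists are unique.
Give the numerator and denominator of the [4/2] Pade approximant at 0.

The Pade approximant has numerator coefficients [-13/15, 16663084/14428215, 4468436/14428215, -14021644/14428215, 7550116/14428215]; denominator coefficients [1, 8415419/6733167, 492325/4488778].

Taylor coefficients needed (expand at 0): a_0 = -13/15, a_1 = 47/21, a_2 = -3517/1470, a_3 = 9122/5145, a_4 = -68681/48020, a_5 = 535519/336140, a_6 = -25896611/14117880.
Write the denominator as Q(u) = 1 + q1*u + q2*u^2. Requiring Q*f - P = O(u^7) with deg P <= 4 kills the coefficients of u^5..u^6 in Q*f:
  u^5: a_5 + q1*a_4 + q2*a_3 = 0, i.e. 535519/336140 + (-68681/48020)*q1 + (9122/5145)*q2 = 0.
  u^6: a_6 + q1*a_5 + q2*a_4 = 0, i.e. -25896611/14117880 + (535519/336140)*q1 + (-68681/48020)*q2 = 0.
Solving this linear system: q1 = 8415419/6733167, q2 = 492325/4488778.
The numerator is Q*f truncated at degree 4: P0 = a_0 = -13/15; P1 = a_1 + q1*a_0 = 16663084/14428215; P2 = a_2 + q1*a_1 + q2*a_0 = 4468436/14428215; P3 = a_3 + q1*a_2 + q2*a_1 = -14021644/14428215; P4 = a_4 + q1*a_3 + q2*a_2 = 7550116/14428215.


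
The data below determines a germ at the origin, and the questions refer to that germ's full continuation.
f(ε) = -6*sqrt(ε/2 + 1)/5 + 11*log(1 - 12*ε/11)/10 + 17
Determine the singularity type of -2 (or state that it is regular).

The point is an algebraic (square-root) branch point.

The term (-6/5)*sqrt(1 - ε/(-2)) has argument 1 - -2/(-2) = 0 at -2: a square-root (algebraic, two-sheeted) branch point; the remaining terms are analytic or single-valued there.


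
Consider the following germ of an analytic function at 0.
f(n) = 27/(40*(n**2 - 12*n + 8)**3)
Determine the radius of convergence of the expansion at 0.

The radius of convergence is 6 - (2)*sqrt(7).

Denominator factor (n**2 - 12*n + 8)^3: discriminant 112, real irrational roots 6 + (2)*sqrt(7) and 6 - (2)*sqrt(7); poles of order 3, moduli 6 + (2)*sqrt(7) and 6 - (2)*sqrt(7).
The radius of convergence is the smallest modulus among the singular points: 6 - (2)*sqrt(7).


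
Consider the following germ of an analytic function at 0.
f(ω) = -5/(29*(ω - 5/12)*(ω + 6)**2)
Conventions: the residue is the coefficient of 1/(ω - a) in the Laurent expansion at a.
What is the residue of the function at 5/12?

The residue is -720/171941.

At the order-1 pole 5/12 set g(ω) = (ω - (5/12))*f(ω) = -5/(29*(ω + 6)**2).
Simple pole: residue = g(a) at a = 5/12, which is -720/171941.


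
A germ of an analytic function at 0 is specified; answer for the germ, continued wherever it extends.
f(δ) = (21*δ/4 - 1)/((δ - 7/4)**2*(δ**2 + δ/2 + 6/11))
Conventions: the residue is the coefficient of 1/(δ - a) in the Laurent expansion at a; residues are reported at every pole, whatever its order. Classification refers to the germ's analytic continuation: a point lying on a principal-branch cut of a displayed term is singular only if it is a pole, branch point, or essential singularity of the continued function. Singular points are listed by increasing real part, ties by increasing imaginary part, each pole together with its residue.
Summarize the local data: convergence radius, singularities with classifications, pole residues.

Denominator factor (δ**2 + δ/2 + 6/11): discriminant -85/44, complex-conjugate roots (-1/4) + ((1/44)*sqrt(935))*i and (-1/4) - ((1/44)*sqrt(935))*i; poles of order 1, moduli (1/11)*sqrt(66) and (1/11)*sqrt(66).
Denominator factor (δ - 7/4)^2: pole of order 2 at 7/4, modulus 7/4.
The radius of convergence is the smallest modulus among the singular points: (1/11)*sqrt(66).
The factor δ**2 + δ/2 + 6/11 splits as (δ - a)(δ - a') with a = (-1/4) - ((1/44)*sqrt(935))*i, a' = (-1/4) + ((1/44)*sqrt(935))*i. At the order-1 pole a set g(δ) = (δ - a)*f(δ) = [(21*δ/4 - 1)/(δ - 7/4)**2] / (δ - a').
Simple pole: residue = g(a) at a = (-1/4) - ((1/44)*sqrt(935))*i, which is (142714/622521) - ((1132186/52914285)*sqrt(935))*i.
The factor δ**2 + δ/2 + 6/11 splits as (δ - a)(δ - a') with a = (-1/4) + ((1/44)*sqrt(935))*i, a' = (-1/4) - ((1/44)*sqrt(935))*i. At the order-1 pole a set g(δ) = (δ - a)*f(δ) = [(21*δ/4 - 1)/(δ - 7/4)**2] / (δ - a').
Simple pole: residue = g(a) at a = (-1/4) + ((1/44)*sqrt(935))*i, which is (142714/622521) + ((1132186/52914285)*sqrt(935))*i.
At the order-2 pole 7/4 set g(δ) = (δ - (7/4))^2*f(δ) = (21*δ/4 - 1)/(δ**2 + δ/2 + 6/11).
Order-2 pole: residue = g'(a); g'(7/4) = -285428/622521, so the residue is -285428/622521.
List the singular points by increasing real part (a conjugate pair: the negative imaginary part first).

Radius of convergence at 0: (1/11)*sqrt(66).
At (-1/4) - ((1/44)*sqrt(935))*i: a pole of order 1; residue (142714/622521) - ((1132186/52914285)*sqrt(935))*i.
At (-1/4) + ((1/44)*sqrt(935))*i: a pole of order 1; residue (142714/622521) + ((1132186/52914285)*sqrt(935))*i.
At 7/4: a pole of order 2; residue -285428/622521.


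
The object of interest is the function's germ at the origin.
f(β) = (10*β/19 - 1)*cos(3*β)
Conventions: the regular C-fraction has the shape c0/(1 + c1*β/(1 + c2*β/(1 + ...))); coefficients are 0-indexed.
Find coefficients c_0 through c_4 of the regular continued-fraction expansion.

Taylor coefficients (expand at 0): a_0 = -1, a_1 = 10/19, a_2 = 9/2, a_3 = -45/19, a_4 = -27/8.
c0 = a_0 = -1. Peel one level at a time: if S = 1 + c*β/S' with S'(0) = 1, then c is the β-coefficient of S and S' = c*β/(S - 1).
S_1 = c0/f = 1 + (10/19)*β + (3449/722)*β^2 + ...; c1 = 10/19.
S_2 = c1*β/(S_1 - 1) = 1 + (-3449/380)*β + (31041/400)*β^2 + ...; c2 = -3449/380.
S_3 = c2*β/(S_2 - 1) = 1 + (171/20)*β + (-48735/13796)*β^2 + ...; c3 = 171/20.
S_4 = c3*β/(S_3 - 1) = 1 + (1425/3449)*β + ...; c4 = 1425/3449.

The regular C-fraction coefficients are [-1, 10/19, -3449/380, 171/20, 1425/3449].


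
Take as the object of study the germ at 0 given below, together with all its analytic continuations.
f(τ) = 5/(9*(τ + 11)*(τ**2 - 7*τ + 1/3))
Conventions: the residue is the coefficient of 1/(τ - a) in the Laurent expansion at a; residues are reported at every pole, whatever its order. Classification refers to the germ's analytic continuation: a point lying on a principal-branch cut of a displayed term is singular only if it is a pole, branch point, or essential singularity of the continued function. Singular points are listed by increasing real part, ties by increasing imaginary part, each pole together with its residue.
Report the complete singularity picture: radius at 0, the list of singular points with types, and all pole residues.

Denominator factor (τ**2 - 7*τ + 1/3): discriminant 143/3, real irrational roots 7/2 + (1/6)*sqrt(429) and 7/2 - (1/6)*sqrt(429); poles of order 1, moduli 7/2 + (1/6)*sqrt(429) and 7/2 - (1/6)*sqrt(429).
Denominator factor (τ + 11): pole of order 1 at -11, modulus 11.
The radius of convergence is the smallest modulus among the singular points: 7/2 - (1/6)*sqrt(429).
At the order-1 pole -11 set g(τ) = (τ - (-11))*f(τ) = 5/(9*(τ**2 - 7*τ + 1/3)).
Simple pole: residue = g(a) at a = -11, which is 1/357.
The factor τ**2 - 7*τ + 1/3 splits as (τ - a)(τ - a') with a = 7/2 - (1/6)*sqrt(429), a' = 7/2 + (1/6)*sqrt(429). At the order-1 pole a set g(τ) = (τ - a)*f(τ) = [5/(9*(τ + 11))] / (τ - a').
Simple pole: residue = g(a) at a = 7/2 - (1/6)*sqrt(429), which is -1/714 - (29/102102)*sqrt(429).
The factor τ**2 - 7*τ + 1/3 splits as (τ - a)(τ - a') with a = 7/2 + (1/6)*sqrt(429), a' = 7/2 - (1/6)*sqrt(429). At the order-1 pole a set g(τ) = (τ - a)*f(τ) = [5/(9*(τ + 11))] / (τ - a').
Simple pole: residue = g(a) at a = 7/2 + (1/6)*sqrt(429), which is -1/714 + (29/102102)*sqrt(429).
List the singular points by increasing real part (a conjugate pair: the negative imaginary part first).

Radius of convergence at 0: 7/2 - (1/6)*sqrt(429).
At -11: a pole of order 1; residue 1/357.
At 7/2 - (1/6)*sqrt(429): a pole of order 1; residue -1/714 - (29/102102)*sqrt(429).
At 7/2 + (1/6)*sqrt(429): a pole of order 1; residue -1/714 + (29/102102)*sqrt(429).


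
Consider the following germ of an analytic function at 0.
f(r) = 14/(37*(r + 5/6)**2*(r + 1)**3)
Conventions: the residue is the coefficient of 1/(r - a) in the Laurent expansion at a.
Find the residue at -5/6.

The residue is -54432/37.

At the order-2 pole -5/6 set g(r) = (r - (-5/6))^2*f(r) = 14/(37*(r + 1)**3).
Order-2 pole: residue = g'(a); g'(-5/6) = -54432/37, so the residue is -54432/37.


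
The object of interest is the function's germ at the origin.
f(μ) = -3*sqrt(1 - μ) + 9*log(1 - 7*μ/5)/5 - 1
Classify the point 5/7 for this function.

The point is a logarithmic branch point.

The term (9/5)*log(1 - μ/(5/7)) has argument 1 - 5/7/(5/7) = 0 at 5/7: a logarithmic (infinitely-sheeted) branch point; the remaining terms are analytic or single-valued there.


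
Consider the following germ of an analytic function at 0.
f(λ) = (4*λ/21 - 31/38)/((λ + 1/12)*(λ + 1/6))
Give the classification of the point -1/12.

The point is a pole of order 1.

The denominator factor λ + 1/12 vanishes at -1/12 and appears to the power 1; the numerator there equals -1991/2394, nonzero, and no other factor vanishes.
Hence a pole whose order is the multiplicity, 1.


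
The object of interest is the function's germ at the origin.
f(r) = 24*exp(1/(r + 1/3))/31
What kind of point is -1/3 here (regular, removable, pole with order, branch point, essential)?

The point is an essential singularity.

The exponent 1/(r - (-1/3)) has a pole at -1/3, so exp(1/(r - (-1/3))) takes every nonzero value near it: an essential singularity (not a pole of any order).


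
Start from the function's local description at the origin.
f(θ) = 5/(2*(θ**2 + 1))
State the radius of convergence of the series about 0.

Denominator factor (θ**2 + 1): discriminant -4, complex-conjugate roots (1)*i and -(1)*i; poles of order 1, moduli 1 and 1.
The radius of convergence is the smallest modulus among the singular points: 1.

The radius of convergence is 1.


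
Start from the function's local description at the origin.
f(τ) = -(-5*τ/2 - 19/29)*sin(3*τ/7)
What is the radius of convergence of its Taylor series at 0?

The factor -sin(3*τ/7) is entire and contributes no finite singular point.
The polynomial part has no poles.
No finite singular points: the Taylor series at 0 converges everywhere.

The radius of convergence is infinite.


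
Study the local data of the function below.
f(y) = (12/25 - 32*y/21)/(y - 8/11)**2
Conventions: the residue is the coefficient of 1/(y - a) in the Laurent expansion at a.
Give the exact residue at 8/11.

At the order-2 pole 8/11 set g(y) = (y - (8/11))^2*f(y) = 12/25 - 32*y/21.
Order-2 pole: residue = g'(a); g'(8/11) = -32/21, so the residue is -32/21.

The residue is -32/21.


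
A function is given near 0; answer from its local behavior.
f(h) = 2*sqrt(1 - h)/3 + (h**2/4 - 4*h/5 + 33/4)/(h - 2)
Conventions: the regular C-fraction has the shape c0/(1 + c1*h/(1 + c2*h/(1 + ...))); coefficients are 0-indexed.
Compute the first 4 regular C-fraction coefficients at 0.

Taylor coefficients (expand at 0): a_0 = -83/24, a_1 = -479/240, a_2 = -499/480, a_3 = -499/960.
c0 = a_0 = -83/24. Peel one level at a time: if S = 1 + c*h/S' with S'(0) = 1, then c is the h-coefficient of S and S' = c*h/(S - 1).
S_1 = c0/f = 1 + (-479/830)*h + (5589/172225)*h^2 + ...; c1 = -479/830.
S_2 = c1*h/(S_1 - 1) = 1 + (11178/198785)*h + (2495/229441)*h^2 + ...; c2 = 11178/198785.
S_3 = c2*h/(S_2 - 1) = 1 + (-1035425/5354262)*h + ...; c3 = -1035425/5354262.

The regular C-fraction coefficients are [-83/24, -479/830, 11178/198785, -1035425/5354262].


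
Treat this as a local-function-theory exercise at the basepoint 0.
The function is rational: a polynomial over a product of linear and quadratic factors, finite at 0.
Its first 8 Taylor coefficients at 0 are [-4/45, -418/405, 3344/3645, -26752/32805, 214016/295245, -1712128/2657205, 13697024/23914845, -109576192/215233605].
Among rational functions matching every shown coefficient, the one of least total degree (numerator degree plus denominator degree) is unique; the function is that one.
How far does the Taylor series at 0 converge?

The radius of convergence is 9/8.

No rational of total degree below 2 reproduces all 8 coefficients; solving the [1/1] Pade equations on them gives f(h) = (-5*h/4 - 1/10)/(h + 9/8), whose expansion matches every shown term.
Denominator factor (h + 9/8): pole of order 1 at -9/8, modulus 9/8.
The radius of convergence is the smallest modulus among the singular points: 9/8.


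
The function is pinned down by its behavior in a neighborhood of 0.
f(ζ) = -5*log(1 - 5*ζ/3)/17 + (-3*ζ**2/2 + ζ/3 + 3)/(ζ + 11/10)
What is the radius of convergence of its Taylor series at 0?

The radius of convergence is 3/5.

Denominator factor (ζ + 11/10): pole of order 1 at -11/10, modulus 11/10.
Branch term (-5/17)*log(1 - ζ/(3/5)): its argument vanishes at ζ = 3/5, a logarithmic branch point, modulus 3/5.
The radius of convergence is the smallest modulus among the singular points: 3/5.


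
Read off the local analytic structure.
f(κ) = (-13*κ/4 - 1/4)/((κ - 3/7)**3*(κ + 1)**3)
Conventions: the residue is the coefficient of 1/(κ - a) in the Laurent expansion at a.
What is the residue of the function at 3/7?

At the order-3 pole 3/7 set g(κ) = (κ - (3/7))^3*f(κ) = (-13*κ/4 - 1/4)/(κ + 1)**3.
Order-3 pole: residue = g''(a)/2; g''(3/7) = 136857/100000, so the residue is 136857/200000.

The residue is 136857/200000.


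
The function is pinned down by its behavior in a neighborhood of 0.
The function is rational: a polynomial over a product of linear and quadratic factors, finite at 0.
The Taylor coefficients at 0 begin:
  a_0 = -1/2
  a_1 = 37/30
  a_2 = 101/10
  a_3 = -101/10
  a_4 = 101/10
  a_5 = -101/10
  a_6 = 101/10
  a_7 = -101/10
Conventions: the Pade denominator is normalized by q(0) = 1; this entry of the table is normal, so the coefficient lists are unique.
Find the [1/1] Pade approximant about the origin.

Taylor coefficients needed (read off): a_0 = -1/2, a_1 = 37/30, a_2 = 101/10.
Write the denominator as Q(h) = 1 + q1*h. Requiring Q*f - P = O(h^3) with deg P <= 1 kills the coefficients of h^2..h^2 in Q*f:
  h^2: a_2 + q1*a_1 = 0, i.e. 101/10 + (37/30)*q1 = 0.
Solving this linear system: q1 = -303/37.
The numerator is Q*f truncated at degree 1: P0 = a_0 = -1/2; P1 = a_1 + q1*a_0 = 2957/555.

The Pade approximant has numerator coefficients [-1/2, 2957/555]; denominator coefficients [1, -303/37].


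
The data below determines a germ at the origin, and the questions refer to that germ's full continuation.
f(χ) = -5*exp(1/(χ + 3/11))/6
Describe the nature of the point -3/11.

The point is an essential singularity.

The exponent 1/(χ - (-3/11)) has a pole at -3/11, so exp(1/(χ - (-3/11))) takes every nonzero value near it: an essential singularity (not a pole of any order).


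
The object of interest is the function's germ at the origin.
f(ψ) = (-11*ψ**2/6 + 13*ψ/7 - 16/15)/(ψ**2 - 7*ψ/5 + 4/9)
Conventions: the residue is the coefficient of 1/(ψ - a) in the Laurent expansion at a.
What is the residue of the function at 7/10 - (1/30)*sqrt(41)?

The residue is -149/420 + (2021/7380)*sqrt(41).

The factor ψ**2 - 7*ψ/5 + 4/9 splits as (ψ - a)(ψ - a') with a = 7/10 - (1/30)*sqrt(41), a' = 7/10 + (1/30)*sqrt(41). At the order-1 pole a set g(ψ) = (ψ - a)*f(ψ) = [-11*ψ**2/6 + 13*ψ/7 - 16/15] / (ψ - a').
Simple pole: residue = g(a) at a = 7/10 - (1/30)*sqrt(41), which is -149/420 + (2021/7380)*sqrt(41).


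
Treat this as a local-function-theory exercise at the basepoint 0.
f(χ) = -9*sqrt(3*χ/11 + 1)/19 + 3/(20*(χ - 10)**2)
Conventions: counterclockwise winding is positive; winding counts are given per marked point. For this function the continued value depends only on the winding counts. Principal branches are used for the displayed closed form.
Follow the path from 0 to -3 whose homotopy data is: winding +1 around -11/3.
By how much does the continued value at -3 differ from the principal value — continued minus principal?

The rational part is single-valued and drops out of the difference; each branch term changes only by its own monodromy.
(-9/19)*sqrt(1 - χ/(-11/3)): winding +1 is odd, the square root flips sign, contributing -2*(-9/19)*sqrt(1 - (-3)/(-11/3)) = -2*(-9/19)*sqrt(2/11) = (18/209)*sqrt(22).
Summing the contributions at χ = -3 gives (18/209)*sqrt(22).

Continued minus principal equals (18/209)*sqrt(22).


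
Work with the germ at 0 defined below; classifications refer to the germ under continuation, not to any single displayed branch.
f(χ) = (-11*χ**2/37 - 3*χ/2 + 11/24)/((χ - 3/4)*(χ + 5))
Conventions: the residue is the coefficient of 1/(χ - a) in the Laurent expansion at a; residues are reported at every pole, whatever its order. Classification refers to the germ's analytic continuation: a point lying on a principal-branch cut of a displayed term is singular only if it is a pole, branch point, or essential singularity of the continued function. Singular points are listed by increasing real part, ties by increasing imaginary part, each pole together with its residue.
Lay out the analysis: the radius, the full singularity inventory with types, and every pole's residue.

Denominator factor (χ + 5): pole of order 1 at -5, modulus 5.
Denominator factor (χ - 3/4): pole of order 1 at 3/4, modulus 3/4.
The radius of convergence is the smallest modulus among the singular points: 3/4.
At the order-1 pole -5 set g(χ) = (χ - (-5))*f(χ) = (-11*χ**2/37 - 3*χ/2 + 11/24)/(χ - 3/4).
Simple pole: residue = g(a) at a = -5, which is -467/5106.
At the order-1 pole 3/4 set g(χ) = (χ - (3/4))*f(χ) = (-11*χ**2/37 - 3*χ/2 + 11/24)/(χ + 5).
Simple pole: residue = g(a) at a = 3/4, which is -1481/10212.
List the singular points by increasing real part (a conjugate pair: the negative imaginary part first).

Radius of convergence at 0: 3/4.
At -5: a pole of order 1; residue -467/5106.
At 3/4: a pole of order 1; residue -1481/10212.


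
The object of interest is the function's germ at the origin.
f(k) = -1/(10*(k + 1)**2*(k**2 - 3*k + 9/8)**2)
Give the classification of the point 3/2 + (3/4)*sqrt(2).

The point is a pole of order 2.

The denominator factor k**2 - 3*k + 9/8 vanishes at 3/2 + (3/4)*sqrt(2) and appears to the power 2; the numerator there equals -1/10, nonzero, and no other factor vanishes.
Hence a pole whose order is the multiplicity, 2.


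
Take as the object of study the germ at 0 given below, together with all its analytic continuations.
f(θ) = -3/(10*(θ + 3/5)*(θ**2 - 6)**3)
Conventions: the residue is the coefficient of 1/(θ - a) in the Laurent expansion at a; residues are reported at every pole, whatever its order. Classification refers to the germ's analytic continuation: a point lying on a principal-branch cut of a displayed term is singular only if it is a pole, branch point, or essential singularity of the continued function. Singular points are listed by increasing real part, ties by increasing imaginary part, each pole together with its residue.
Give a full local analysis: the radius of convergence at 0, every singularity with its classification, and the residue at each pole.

Radius of convergence at 0: 3/5.
At -sqrt(6): a pole of order 3; residue -3125/3737628 - (4003/26578688)*sqrt(6).
At -3/5: a pole of order 1; residue 3125/1868814.
At sqrt(6): a pole of order 3; residue -3125/3737628 + (4003/26578688)*sqrt(6).

Denominator factor (θ + 3/5): pole of order 1 at -3/5, modulus 3/5.
Denominator factor (θ**2 - 6)^3: discriminant 24, real irrational roots sqrt(6) and -sqrt(6); poles of order 3, moduli sqrt(6) and sqrt(6).
The radius of convergence is the smallest modulus among the singular points: 3/5.
The factor θ**2 - 6 splits as (θ - a)(θ - a') with a = -sqrt(6), a' = sqrt(6). At the order-3 pole a set g(θ) = (θ - a)^3*f(θ) = [-3/(10*(θ + 3/5))] / (θ - a')^3.
Order-3 pole: residue = g''(a)/2; g''(-sqrt(6)) = -3125/1868814 - (4003/13289344)*sqrt(6), so the residue is -3125/3737628 - (4003/26578688)*sqrt(6).
At the order-1 pole -3/5 set g(θ) = (θ - (-3/5))*f(θ) = -3/(10*(θ**2 - 6)**3).
Simple pole: residue = g(a) at a = -3/5, which is 3125/1868814.
The factor θ**2 - 6 splits as (θ - a)(θ - a') with a = sqrt(6), a' = -sqrt(6). At the order-3 pole a set g(θ) = (θ - a)^3*f(θ) = [-3/(10*(θ + 3/5))] / (θ - a')^3.
Order-3 pole: residue = g''(a)/2; g''(sqrt(6)) = -3125/1868814 + (4003/13289344)*sqrt(6), so the residue is -3125/3737628 + (4003/26578688)*sqrt(6).
List the singular points by increasing real part (a conjugate pair: the negative imaginary part first).


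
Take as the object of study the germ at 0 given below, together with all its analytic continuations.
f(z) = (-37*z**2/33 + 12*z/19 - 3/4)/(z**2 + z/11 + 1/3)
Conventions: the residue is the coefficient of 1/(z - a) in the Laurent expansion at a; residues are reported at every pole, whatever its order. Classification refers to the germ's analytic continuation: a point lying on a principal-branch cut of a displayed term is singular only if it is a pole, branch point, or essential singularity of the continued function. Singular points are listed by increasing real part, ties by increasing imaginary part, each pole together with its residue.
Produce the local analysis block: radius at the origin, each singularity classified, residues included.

Denominator factor (z**2 + z/11 + 1/3): discriminant -481/363, complex-conjugate roots (-1/22) + ((1/66)*sqrt(1443))*i and (-1/22) - ((1/66)*sqrt(1443))*i; poles of order 1, moduli (1/3)*sqrt(3) and (1/3)*sqrt(3).
The radius of convergence is the smallest modulus among the singular points: (1/3)*sqrt(3).
The factor z**2 + z/11 + 1/3 splits as (z - a)(z - a') with a = (-1/22) - ((1/66)*sqrt(1443))*i, a' = (-1/22) + ((1/66)*sqrt(1443))*i. At the order-1 pole a set g(z) = (z - a)*f(z) = [-37*z**2/33 + 12*z/19 - 3/4] / (z - a').
Simple pole: residue = g(a) at a = (-1/22) - ((1/66)*sqrt(1443))*i, which is (5059/13794) - ((28685/3062268)*sqrt(1443))*i.
The factor z**2 + z/11 + 1/3 splits as (z - a)(z - a') with a = (-1/22) + ((1/66)*sqrt(1443))*i, a' = (-1/22) - ((1/66)*sqrt(1443))*i. At the order-1 pole a set g(z) = (z - a)*f(z) = [-37*z**2/33 + 12*z/19 - 3/4] / (z - a').
Simple pole: residue = g(a) at a = (-1/22) + ((1/66)*sqrt(1443))*i, which is (5059/13794) + ((28685/3062268)*sqrt(1443))*i.
List the singular points by increasing real part (a conjugate pair: the negative imaginary part first).

Radius of convergence at 0: (1/3)*sqrt(3).
At (-1/22) - ((1/66)*sqrt(1443))*i: a pole of order 1; residue (5059/13794) - ((28685/3062268)*sqrt(1443))*i.
At (-1/22) + ((1/66)*sqrt(1443))*i: a pole of order 1; residue (5059/13794) + ((28685/3062268)*sqrt(1443))*i.


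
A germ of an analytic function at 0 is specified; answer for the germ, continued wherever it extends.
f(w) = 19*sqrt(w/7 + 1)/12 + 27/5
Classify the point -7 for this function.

The term (19/12)*sqrt(1 - w/(-7)) has argument 1 - -7/(-7) = 0 at -7: a square-root (algebraic, two-sheeted) branch point; the remaining terms are analytic or single-valued there.

The point is an algebraic (square-root) branch point.


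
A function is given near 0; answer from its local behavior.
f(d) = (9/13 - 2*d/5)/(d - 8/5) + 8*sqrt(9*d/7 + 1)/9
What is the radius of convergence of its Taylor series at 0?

Denominator factor (d - 8/5): pole of order 1 at 8/5, modulus 8/5.
Branch term (8/9)*sqrt(1 - d/(-7/9)): its argument vanishes at d = -7/9, a square-root branch point, modulus 7/9.
The radius of convergence is the smallest modulus among the singular points: 7/9.

The radius of convergence is 7/9.


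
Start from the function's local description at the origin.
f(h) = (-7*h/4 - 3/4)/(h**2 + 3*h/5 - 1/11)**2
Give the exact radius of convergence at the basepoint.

The radius of convergence is -3/10 + (1/110)*sqrt(2189).

Denominator factor (h**2 + 3*h/5 - 1/11)^2: discriminant 199/275, real irrational roots -3/10 + (1/110)*sqrt(2189) and -3/10 - (1/110)*sqrt(2189); poles of order 2, moduli -3/10 + (1/110)*sqrt(2189) and 3/10 + (1/110)*sqrt(2189).
The radius of convergence is the smallest modulus among the singular points: -3/10 + (1/110)*sqrt(2189).


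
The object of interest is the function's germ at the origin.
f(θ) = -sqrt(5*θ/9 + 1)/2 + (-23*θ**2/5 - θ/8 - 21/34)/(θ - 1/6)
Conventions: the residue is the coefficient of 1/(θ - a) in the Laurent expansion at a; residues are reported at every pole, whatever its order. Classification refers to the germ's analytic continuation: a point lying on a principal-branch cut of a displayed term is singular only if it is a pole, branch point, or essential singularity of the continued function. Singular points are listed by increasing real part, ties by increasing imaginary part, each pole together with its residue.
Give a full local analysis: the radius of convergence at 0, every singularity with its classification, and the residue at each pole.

Radius of convergence at 0: 1/6.
At -9/5: an algebraic (square-root) branch point.
At 1/6: a pole of order 1; residue -9379/12240.

Denominator factor (θ - 1/6): pole of order 1 at 1/6, modulus 1/6.
Branch term (-1/2)*sqrt(1 - θ/(-9/5)): its argument vanishes at θ = -9/5, a square-root branch point, modulus 9/5.
The radius of convergence is the smallest modulus among the singular points: 1/6.
The branch term is analytic at 1/6 and contributes nothing to the residue; only the rational part matters.
At the order-1 pole 1/6 set g(θ) = (θ - (1/6))*(rational part) = -23*θ**2/5 - θ/8 - 21/34.
Simple pole: residue = g(a) at a = 1/6, which is -9379/12240.
List the singular points by increasing real part (a conjugate pair: the negative imaginary part first).


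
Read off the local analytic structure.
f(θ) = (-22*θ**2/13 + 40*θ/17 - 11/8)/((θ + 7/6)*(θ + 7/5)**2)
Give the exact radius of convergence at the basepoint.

Denominator factor (θ + 7/5)^2: pole of order 2 at -7/5, modulus 7/5.
Denominator factor (θ + 7/6): pole of order 1 at -7/6, modulus 7/6.
The radius of convergence is the smallest modulus among the singular points: 7/6.

The radius of convergence is 7/6.


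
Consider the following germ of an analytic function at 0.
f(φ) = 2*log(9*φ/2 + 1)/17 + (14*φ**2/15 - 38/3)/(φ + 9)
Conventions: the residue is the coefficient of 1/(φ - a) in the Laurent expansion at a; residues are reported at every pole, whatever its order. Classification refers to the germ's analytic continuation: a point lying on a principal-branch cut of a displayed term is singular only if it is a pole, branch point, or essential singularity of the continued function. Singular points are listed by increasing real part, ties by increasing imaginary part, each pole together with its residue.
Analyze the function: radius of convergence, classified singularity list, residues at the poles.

Denominator factor (φ + 9): pole of order 1 at -9, modulus 9.
Branch term (2/17)*log(1 - φ/(-2/9)): its argument vanishes at φ = -2/9, a logarithmic branch point, modulus 2/9.
The radius of convergence is the smallest modulus among the singular points: 2/9.
The branch term is analytic at -9 and contributes nothing to the residue; only the rational part matters.
At the order-1 pole -9 set g(φ) = (φ - (-9))*(rational part) = 14*φ**2/15 - 38/3.
Simple pole: residue = g(a) at a = -9, which is 944/15.
List the singular points by increasing real part (a conjugate pair: the negative imaginary part first).

Radius of convergence at 0: 2/9.
At -9: a pole of order 1; residue 944/15.
At -2/9: a logarithmic branch point.


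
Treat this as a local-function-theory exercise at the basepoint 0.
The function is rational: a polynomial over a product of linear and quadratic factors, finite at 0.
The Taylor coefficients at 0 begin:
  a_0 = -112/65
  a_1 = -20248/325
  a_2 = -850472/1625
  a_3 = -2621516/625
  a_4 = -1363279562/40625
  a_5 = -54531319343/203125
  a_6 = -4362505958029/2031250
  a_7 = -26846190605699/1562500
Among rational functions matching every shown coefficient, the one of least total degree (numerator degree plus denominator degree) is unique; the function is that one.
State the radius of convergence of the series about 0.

The radius of convergence is 1/8.

No rational of total degree below 4 reproduces all 8 coefficients; solving the [2/2] Pade equations on them gives f(γ) = (-13*γ**2/3 - 20*γ - 28/39)/((γ - 10/3)*(γ - 1/8)), whose expansion matches every shown term.
Denominator factor (γ - 1/8): pole of order 1 at 1/8, modulus 1/8.
Denominator factor (γ - 10/3): pole of order 1 at 10/3, modulus 10/3.
The radius of convergence is the smallest modulus among the singular points: 1/8.


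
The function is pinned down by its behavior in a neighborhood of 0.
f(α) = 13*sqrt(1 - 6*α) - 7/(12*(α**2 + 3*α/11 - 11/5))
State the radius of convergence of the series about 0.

The radius of convergence is 1/6.

Denominator factor (α**2 + 3*α/11 - 11/5): discriminant 5369/605, real irrational roots -3/22 + (1/110)*sqrt(26845) and -3/22 - (1/110)*sqrt(26845); poles of order 1, moduli -3/22 + (1/110)*sqrt(26845) and 3/22 + (1/110)*sqrt(26845).
Branch term (13)*sqrt(1 - α/(1/6)): its argument vanishes at α = 1/6, a square-root branch point, modulus 1/6.
The radius of convergence is the smallest modulus among the singular points: 1/6.


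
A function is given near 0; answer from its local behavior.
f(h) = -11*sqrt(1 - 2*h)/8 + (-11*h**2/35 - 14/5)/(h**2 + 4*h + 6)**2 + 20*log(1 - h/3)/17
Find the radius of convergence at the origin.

Denominator factor (h**2 + 4*h + 6)^2: discriminant -8, complex-conjugate roots (-2) + (sqrt(2))*i and (-2) - (sqrt(2))*i; poles of order 2, moduli sqrt(6) and sqrt(6).
Branch term (20/17)*log(1 - h/(3)): its argument vanishes at h = 3, a logarithmic branch point, modulus 3.
Branch term (-11/8)*sqrt(1 - h/(1/2)): its argument vanishes at h = 1/2, a square-root branch point, modulus 1/2.
The radius of convergence is the smallest modulus among the singular points: 1/2.

The radius of convergence is 1/2.


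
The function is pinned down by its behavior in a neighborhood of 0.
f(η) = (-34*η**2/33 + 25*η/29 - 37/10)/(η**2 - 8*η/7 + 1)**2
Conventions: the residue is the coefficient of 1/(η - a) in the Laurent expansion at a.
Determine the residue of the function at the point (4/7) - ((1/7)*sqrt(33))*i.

The factor η**2 - 8*η/7 + 1 splits as (η - a)(η - a') with a = (4/7) - ((1/7)*sqrt(33))*i, a' = (4/7) + ((1/7)*sqrt(33))*i. At the order-2 pole a set g(η) = (η - a)^2*f(η) = [-34*η**2/33 + 25*η/29 - 37/10] / (η - a')^2.
Order-2 pole: residue = g'(a); g'((4/7) - ((1/7)*sqrt(33))*i) = -((13910267/41686920)*sqrt(33))*i, so the residue is -((13910267/41686920)*sqrt(33))*i.

The residue is -((13910267/41686920)*sqrt(33))*i.


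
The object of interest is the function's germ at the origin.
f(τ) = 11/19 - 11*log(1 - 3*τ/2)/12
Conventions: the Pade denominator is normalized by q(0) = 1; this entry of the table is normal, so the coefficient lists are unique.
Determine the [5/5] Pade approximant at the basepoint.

Taylor coefficients needed (expand at 0): a_0 = 11/19, a_1 = 11/8, a_2 = 33/32, a_3 = 33/32, a_4 = 297/256, a_5 = 891/640, a_6 = 891/512, a_7 = 8019/3584, a_8 = 24057/8192, a_9 = 8019/2048, a_10 = 216513/40960.
Write the denominator as Q(τ) = 1 + q1*τ + q2*τ^2 + q3*τ^3 + q4*τ^4 + q5*τ^5. Requiring Q*f - P = O(τ^11) with deg P <= 5 kills the coefficients of τ^6..τ^10 in Q*f:
  τ^6: a_6 + q1*a_5 + q2*a_4 + q3*a_3 + q4*a_2 + q5*a_1 = 0, i.e. 891/512 + (891/640)*q1 + (297/256)*q2 + (33/32)*q3 + (33/32)*q4 + (11/8)*q5 = 0.
  τ^7: a_7 + q1*a_6 + q2*a_5 + q3*a_4 + q4*a_3 + q5*a_2 = 0, i.e. 8019/3584 + (891/512)*q1 + (891/640)*q2 + (297/256)*q3 + (33/32)*q4 + (33/32)*q5 = 0.
  τ^8: a_8 + q1*a_7 + q2*a_6 + q3*a_5 + q4*a_4 + q5*a_3 = 0, i.e. 24057/8192 + (8019/3584)*q1 + (891/512)*q2 + (891/640)*q3 + (297/256)*q4 + (33/32)*q5 = 0.
  τ^9: a_9 + q1*a_8 + q2*a_7 + q3*a_6 + q4*a_5 + q5*a_4 = 0, i.e. 8019/2048 + (24057/8192)*q1 + (8019/3584)*q2 + (891/512)*q3 + (891/640)*q4 + (297/256)*q5 = 0.
  τ^10: a_10 + q1*a_9 + q2*a_8 + q3*a_7 + q4*a_6 + q5*a_5 = 0, i.e. 216513/40960 + (8019/2048)*q1 + (24057/8192)*q2 + (8019/3584)*q3 + (891/512)*q4 + (891/640)*q5 = 0.
Solving this linear system: q1 = -15/4, q2 = 5, q3 = -45/16, q4 = 135/224, q5 = -27/896.
The numerator is Q*f truncated at degree 5: P0 = a_0 = 11/19; P1 = a_1 + q1*a_0 = -121/152; P2 = a_2 + q1*a_1 + q2*a_0 = -187/152; P3 = a_3 + q1*a_2 + q2*a_1 + q3*a_0 = 5863/2432; P4 = a_4 + q1*a_3 + q2*a_2 + q3*a_1 + q4*a_0 = -36399/34048; P5 = a_5 + q1*a_4 + q2*a_3 + q3*a_2 + q4*a_1 + q5*a_0 = 74019/680960.

The Pade approximant has numerator coefficients [11/19, -121/152, -187/152, 5863/2432, -36399/34048, 74019/680960]; denominator coefficients [1, -15/4, 5, -45/16, 135/224, -27/896].
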